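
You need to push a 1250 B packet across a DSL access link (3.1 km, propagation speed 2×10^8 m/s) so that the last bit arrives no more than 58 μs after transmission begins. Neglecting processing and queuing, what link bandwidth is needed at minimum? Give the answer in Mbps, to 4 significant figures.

235.3 Mbps

L = 10000 bits.
Propagation delay = 3100 / 200000000 = 15.5 μs.
Transmission budget = 58 − 15.5 = 42.5 μs.
R ≥ L / t_tx = 10000 bits / 4.25e-05 s = 235.3 Mbps.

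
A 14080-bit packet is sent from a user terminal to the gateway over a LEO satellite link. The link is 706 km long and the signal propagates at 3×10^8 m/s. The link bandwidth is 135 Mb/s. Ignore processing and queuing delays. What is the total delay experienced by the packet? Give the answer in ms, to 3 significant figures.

2.46 ms

Transmission delay = L/R = 14080 / 135000000 = 0.104296 ms.
Propagation delay = d/s = 706000 m / 300000000 m/s = 2.35333 ms.
Total = 2.46 ms.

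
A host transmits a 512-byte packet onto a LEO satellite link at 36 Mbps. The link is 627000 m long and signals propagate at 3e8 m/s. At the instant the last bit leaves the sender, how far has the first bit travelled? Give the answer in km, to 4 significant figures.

t_tx = L/R = 4096/36000000 = 0.000113778 s.
Distance = s × t_tx = 300000000 × 0.000113778 = 34.13 km.

34.13 km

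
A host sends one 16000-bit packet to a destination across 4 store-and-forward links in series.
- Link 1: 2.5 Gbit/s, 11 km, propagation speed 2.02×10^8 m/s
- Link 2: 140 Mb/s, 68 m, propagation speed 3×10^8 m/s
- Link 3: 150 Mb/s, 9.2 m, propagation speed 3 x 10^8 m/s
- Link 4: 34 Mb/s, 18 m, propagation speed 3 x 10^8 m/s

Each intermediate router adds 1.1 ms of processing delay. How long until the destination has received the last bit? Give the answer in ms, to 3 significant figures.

Transmission delays (L/R per hop): 0.0064, 0.114286, 0.106667, 0.470588 ms; sum = 0.697941 ms.
Propagation delays (d/s per hop): 0.0544554, 0.000226667, 3.06667e-05, 6e-05 ms; sum = 0.0547728 ms.
Processing at 3 router(s): 3 × 1.1 ms = 3.3 ms.
End-to-end = 4.05 ms.

4.05 ms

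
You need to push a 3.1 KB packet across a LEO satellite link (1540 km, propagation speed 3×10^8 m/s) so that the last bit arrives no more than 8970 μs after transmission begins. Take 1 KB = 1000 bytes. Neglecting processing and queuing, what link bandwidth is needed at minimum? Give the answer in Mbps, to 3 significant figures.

6.46 Mbps

L = 24800 bits.
Propagation delay = 1540000 / 300000000 = 5133.33 μs.
Transmission budget = 8970 − 5133.33 = 3836.67 μs.
R ≥ L / t_tx = 24800 bits / 0.00383667 s = 6.46 Mbps.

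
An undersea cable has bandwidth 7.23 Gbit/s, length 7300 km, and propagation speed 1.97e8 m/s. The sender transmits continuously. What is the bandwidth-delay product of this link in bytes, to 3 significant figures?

33500000 bytes

Propagation delay = 7300000 / 197000000 = 0.0370558 s.
BDP = R × t_prop = 7230000000 × 0.0370558 = 267914000 bits.
In bytes: 267914000/8 = 33500000 bytes.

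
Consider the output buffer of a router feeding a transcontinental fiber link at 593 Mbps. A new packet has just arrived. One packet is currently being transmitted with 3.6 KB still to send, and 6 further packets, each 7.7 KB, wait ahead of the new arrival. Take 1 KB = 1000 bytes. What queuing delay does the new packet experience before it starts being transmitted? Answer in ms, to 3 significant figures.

0.672 ms

Each queued packet: L/R = 61600/593000000 = 0.103879 ms.
6 queued → 0.623272 ms.
Plus remaining 28800 bits of current packet: 0.0485666 ms.
Queuing delay = 0.672 ms.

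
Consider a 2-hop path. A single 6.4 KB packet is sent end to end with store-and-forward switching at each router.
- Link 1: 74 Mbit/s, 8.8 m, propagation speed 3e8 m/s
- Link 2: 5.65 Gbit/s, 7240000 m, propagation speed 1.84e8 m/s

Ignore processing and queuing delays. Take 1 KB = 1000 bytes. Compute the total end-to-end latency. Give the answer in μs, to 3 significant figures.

L = 51200 bits.
Transmission delays (L/R per hop): 691.892, 9.06195 μs; sum = 700.954 μs.
Propagation delays (d/s per hop): 0.0293333, 39347.8 μs; sum = 39347.9 μs.
End-to-end = 40000 μs.

40000 μs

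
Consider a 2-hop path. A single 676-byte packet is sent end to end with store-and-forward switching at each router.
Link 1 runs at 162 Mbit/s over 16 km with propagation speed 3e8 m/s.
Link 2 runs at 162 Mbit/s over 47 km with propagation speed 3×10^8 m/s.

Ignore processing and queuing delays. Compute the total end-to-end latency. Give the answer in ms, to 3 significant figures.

L = 676 × 8 = 5408 bits.
Transmission delay per hop = L/R = 5408/162000000 = 0.0333827 ms; 2 hops → 0.0667654 ms.
Propagation delays (d/s per hop): 0.0533333, 0.156667 ms; sum = 0.21 ms.
End-to-end = 0.277 ms.

0.277 ms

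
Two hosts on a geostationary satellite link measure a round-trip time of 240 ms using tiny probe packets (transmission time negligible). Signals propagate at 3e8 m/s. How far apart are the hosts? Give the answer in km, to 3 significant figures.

One-way propagation = RTT/2 = 120 ms.
d = s × t = 300000000 × 0.12 = 36000 km.

36000 km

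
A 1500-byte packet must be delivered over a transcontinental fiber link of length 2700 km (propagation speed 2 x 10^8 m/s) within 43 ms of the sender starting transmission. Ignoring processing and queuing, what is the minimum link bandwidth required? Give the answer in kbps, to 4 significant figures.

406.8 kbps

L = 12000 bits.
Propagation delay = 2700000 / 200000000 = 13.5 ms.
Transmission budget = 43 − 13.5 = 29.5 ms.
R ≥ L / t_tx = 12000 bits / 0.0295 s = 406.8 kbps.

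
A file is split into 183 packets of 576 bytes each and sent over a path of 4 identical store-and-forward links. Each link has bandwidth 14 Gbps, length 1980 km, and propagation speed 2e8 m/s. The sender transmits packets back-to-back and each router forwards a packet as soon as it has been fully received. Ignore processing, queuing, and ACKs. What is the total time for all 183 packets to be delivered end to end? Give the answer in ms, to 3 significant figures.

39.7 ms

Per-hop transmission t_tx = L/R = 4608/14000000000 = 0.000329143 ms.
Per-hop propagation t_prop = 1980000/200000000 = 9.9 ms.
Pipeline fill: first packet needs 4·t_tx to clear all hops; remaining 182 packets each add one t_tx.
Total = (4+183-1)·t_tx + 4·t_prop = 186·0.000329143 + 4·9.9 = 39.7 ms.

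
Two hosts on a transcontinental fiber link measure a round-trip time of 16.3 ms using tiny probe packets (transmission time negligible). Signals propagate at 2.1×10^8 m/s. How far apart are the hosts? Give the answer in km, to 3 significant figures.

One-way propagation = RTT/2 = 8.15 ms.
d = s × t = 210000000 × 0.00815 = 1710 km.

1710 km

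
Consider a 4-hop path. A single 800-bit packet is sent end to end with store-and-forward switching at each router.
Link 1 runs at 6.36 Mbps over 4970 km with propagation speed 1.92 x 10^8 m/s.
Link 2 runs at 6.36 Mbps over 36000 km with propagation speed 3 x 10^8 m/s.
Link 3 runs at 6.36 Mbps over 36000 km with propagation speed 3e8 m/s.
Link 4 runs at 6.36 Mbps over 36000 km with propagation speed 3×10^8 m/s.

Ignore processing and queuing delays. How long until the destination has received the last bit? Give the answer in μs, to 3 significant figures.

386000 μs

Transmission delay per hop = L/R = 800/6360000 = 125.786 μs; 4 hops → 503.145 μs.
Propagation delays (d/s per hop): 25885.4, 120000, 120000, 120000 μs; sum = 385885 μs.
End-to-end = 386000 μs.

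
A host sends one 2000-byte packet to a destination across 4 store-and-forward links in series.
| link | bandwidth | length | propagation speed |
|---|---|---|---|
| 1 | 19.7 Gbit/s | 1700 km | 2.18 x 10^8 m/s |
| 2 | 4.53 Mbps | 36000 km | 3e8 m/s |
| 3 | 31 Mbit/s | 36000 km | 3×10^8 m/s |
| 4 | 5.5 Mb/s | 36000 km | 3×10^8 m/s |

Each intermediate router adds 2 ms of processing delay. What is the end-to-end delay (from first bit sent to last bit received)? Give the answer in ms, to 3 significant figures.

381 ms

L = 2000 × 8 = 16000 bits.
Transmission delays (L/R per hop): 0.000812183, 3.53201, 0.516129, 2.90909 ms; sum = 6.95804 ms.
Propagation delays (d/s per hop): 7.79817, 120, 120, 120 ms; sum = 367.798 ms.
Processing at 3 router(s): 3 × 2 ms = 6 ms.
End-to-end = 381 ms.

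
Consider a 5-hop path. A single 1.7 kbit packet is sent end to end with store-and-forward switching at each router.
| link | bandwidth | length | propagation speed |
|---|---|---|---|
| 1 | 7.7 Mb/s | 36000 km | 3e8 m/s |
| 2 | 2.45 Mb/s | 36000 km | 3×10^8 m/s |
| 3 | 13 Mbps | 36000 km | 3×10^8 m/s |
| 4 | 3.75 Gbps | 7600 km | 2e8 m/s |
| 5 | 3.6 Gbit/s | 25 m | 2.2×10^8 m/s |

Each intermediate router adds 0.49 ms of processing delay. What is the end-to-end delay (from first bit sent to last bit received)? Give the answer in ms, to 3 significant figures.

L = 1700 bits.
Transmission delays (L/R per hop): 0.220779, 0.693878, 0.130769, 0.000453333, 0.000472222 ms; sum = 1.04635 ms.
Propagation delays (d/s per hop): 120, 120, 120, 38, 0.000113636 ms; sum = 398 ms.
Processing at 4 router(s): 4 × 0.49 ms = 1.96 ms.
End-to-end = 401 ms.

401 ms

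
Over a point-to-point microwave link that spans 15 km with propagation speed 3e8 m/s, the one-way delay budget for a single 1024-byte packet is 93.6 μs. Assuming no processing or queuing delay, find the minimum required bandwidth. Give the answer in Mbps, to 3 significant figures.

188 Mbps

L = 8192 bits.
Propagation delay = 15000 / 300000000 = 50 μs.
Transmission budget = 93.6 − 50 = 43.6 μs.
R ≥ L / t_tx = 8192 bits / 4.36e-05 s = 188 Mbps.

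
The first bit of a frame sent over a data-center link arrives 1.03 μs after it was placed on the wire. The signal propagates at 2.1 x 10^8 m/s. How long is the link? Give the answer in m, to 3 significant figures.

216 m

d = s × t_prop = 210000000 × 1.03e-06 = 216 m.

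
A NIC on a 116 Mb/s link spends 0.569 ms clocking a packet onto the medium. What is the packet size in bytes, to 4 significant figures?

L = R × t_tx = 116000000 b/s × 0.000569 s = 66004 bits.
In bytes: 66004 / 8 = 8251 bytes.

8251 bytes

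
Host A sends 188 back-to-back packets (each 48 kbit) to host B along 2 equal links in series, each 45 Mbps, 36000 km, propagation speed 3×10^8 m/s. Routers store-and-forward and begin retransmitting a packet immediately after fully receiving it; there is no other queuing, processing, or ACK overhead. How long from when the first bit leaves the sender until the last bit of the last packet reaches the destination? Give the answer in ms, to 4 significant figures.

Per-hop transmission t_tx = L/R = 48000/45000000 = 1.06667 ms.
Per-hop propagation t_prop = 36000000/300000000 = 120 ms.
Pipeline fill: first packet needs 2·t_tx to clear all hops; remaining 187 packets each add one t_tx.
Total = (2+188-1)·t_tx + 2·t_prop = 189·1.06667 + 2·120 = 441.6 ms.

441.6 ms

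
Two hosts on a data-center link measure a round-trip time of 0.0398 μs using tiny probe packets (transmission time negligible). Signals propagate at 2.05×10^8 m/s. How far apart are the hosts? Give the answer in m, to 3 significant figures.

4.08 m

One-way propagation = RTT/2 = 0.0199 μs.
d = s × t = 2.05e+08 × 1.99e-08 = 4.08 m.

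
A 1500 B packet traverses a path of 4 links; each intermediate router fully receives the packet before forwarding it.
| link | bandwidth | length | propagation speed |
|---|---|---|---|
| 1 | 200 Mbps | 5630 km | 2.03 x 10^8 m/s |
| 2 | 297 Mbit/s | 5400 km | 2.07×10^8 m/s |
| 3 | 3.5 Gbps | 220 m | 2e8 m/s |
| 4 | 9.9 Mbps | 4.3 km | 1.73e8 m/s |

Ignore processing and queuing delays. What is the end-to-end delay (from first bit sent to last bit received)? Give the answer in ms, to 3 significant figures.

L = 1500 × 8 = 12000 bits.
Transmission delays (L/R per hop): 0.06, 0.040404, 0.00342857, 1.21212 ms; sum = 1.31595 ms.
Propagation delays (d/s per hop): 27.734, 26.087, 0.0011, 0.0248555 ms; sum = 53.8469 ms.
End-to-end = 55.2 ms.

55.2 ms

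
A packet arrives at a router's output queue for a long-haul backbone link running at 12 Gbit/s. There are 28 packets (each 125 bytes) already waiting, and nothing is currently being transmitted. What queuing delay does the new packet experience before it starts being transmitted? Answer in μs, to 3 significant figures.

2.33 μs

Each queued packet: L/R = 1000/12000000000 = 0.0833333 μs.
28 queued → 2.33333 μs.
Queuing delay = 2.33 μs.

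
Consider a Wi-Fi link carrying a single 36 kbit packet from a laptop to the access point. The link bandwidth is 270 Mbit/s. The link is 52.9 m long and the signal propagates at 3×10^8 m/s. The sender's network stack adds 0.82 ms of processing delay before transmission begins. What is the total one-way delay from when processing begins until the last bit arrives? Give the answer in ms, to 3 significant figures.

0.954 ms

L = 36000 bits.
Transmission delay = L/R = 36000 / 270000000 = 0.133333 ms.
Propagation delay = d/s = 52.9 m / 300000000 m/s = 0.000176333 ms.
Plus processing delay 0.82 ms = 0.82 ms.
Total = 0.954 ms.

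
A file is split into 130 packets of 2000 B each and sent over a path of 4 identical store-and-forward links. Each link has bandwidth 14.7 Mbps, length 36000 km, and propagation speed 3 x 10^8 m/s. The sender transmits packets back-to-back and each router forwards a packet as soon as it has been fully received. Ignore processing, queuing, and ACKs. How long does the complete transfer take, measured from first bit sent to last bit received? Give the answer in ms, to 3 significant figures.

Per-hop transmission t_tx = L/R = 16000/14700000 = 1.08844 ms.
Per-hop propagation t_prop = 36000000/300000000 = 120 ms.
Pipeline fill: first packet needs 4·t_tx to clear all hops; remaining 129 packets each add one t_tx.
Total = (4+130-1)·t_tx + 4·t_prop = 133·1.08844 + 4·120 = 625 ms.

625 ms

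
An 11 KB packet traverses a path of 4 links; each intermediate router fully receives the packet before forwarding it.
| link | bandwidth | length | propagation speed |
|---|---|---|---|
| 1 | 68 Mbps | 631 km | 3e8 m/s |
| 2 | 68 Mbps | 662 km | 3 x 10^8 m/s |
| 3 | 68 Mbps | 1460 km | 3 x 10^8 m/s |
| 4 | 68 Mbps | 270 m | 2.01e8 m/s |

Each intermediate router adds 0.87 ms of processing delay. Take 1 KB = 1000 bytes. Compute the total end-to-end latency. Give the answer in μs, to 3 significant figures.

L = 88000 bits.
Transmission delay per hop = L/R = 88000/68000000 = 1294.12 μs; 4 hops → 5176.47 μs.
Propagation delays (d/s per hop): 2103.33, 2206.67, 4866.67, 1.34328 μs; sum = 9178.01 μs.
Processing at 3 router(s): 3 × 0.87 ms = 2610 μs.
End-to-end = 17000 μs.

17000 μs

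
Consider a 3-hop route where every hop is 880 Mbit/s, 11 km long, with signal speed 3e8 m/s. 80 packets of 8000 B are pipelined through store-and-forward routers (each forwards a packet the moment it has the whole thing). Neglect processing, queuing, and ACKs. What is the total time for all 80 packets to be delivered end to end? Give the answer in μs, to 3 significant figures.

Per-hop transmission t_tx = L/R = 64000/880000000 = 72.7273 μs.
Per-hop propagation t_prop = 11000/300000000 = 36.6667 μs.
Pipeline fill: first packet needs 3·t_tx to clear all hops; remaining 79 packets each add one t_tx.
Total = (3+80-1)·t_tx + 3·t_prop = 82·72.7273 + 3·36.6667 = 6070 μs.

6070 μs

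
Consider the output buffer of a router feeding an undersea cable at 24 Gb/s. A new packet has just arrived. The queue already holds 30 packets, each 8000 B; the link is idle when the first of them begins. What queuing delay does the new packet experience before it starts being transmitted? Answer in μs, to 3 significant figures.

80.0 μs

Each queued packet: L/R = 64000/24000000000 = 2.66667 μs.
30 queued → 80 μs.
Queuing delay = 80.0 μs.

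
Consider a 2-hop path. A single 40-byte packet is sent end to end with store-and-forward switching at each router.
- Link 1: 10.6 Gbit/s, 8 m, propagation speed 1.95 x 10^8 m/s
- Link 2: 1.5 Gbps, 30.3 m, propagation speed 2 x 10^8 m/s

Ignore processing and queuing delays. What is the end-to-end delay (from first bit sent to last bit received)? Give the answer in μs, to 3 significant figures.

0.436 μs

L = 40 × 8 = 320 bits.
Transmission delays (L/R per hop): 0.0301887, 0.213333 μs; sum = 0.243522 μs.
Propagation delays (d/s per hop): 0.0410256, 0.1515 μs; sum = 0.192526 μs.
End-to-end = 0.436 μs.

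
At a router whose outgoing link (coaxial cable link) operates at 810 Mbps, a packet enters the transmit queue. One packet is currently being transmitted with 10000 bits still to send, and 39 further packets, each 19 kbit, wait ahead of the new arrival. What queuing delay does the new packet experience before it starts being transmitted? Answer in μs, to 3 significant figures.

Each queued packet: L/R = 19000/810000000 = 23.4568 μs.
39 queued → 914.815 μs.
Plus remaining 10000 bits of current packet: 12.3457 μs.
Queuing delay = 927 μs.

927 μs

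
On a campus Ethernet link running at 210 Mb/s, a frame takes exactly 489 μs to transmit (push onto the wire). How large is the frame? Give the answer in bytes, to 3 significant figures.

12800 bytes

L = R × t_tx = 210000000 b/s × 0.000489 s = 102690 bits.
In bytes: 102690 / 8 = 12800 bytes.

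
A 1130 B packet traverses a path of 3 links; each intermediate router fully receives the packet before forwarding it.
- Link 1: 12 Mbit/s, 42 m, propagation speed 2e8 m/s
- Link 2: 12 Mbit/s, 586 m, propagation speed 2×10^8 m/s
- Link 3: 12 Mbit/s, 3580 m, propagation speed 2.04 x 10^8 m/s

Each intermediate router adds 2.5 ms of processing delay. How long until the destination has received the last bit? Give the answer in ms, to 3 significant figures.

L = 1130 × 8 = 9040 bits.
Transmission delay per hop = L/R = 9040/12000000 = 0.753333 ms; 3 hops → 2.26 ms.
Propagation delays (d/s per hop): 0.00021, 0.00293, 0.017549 ms; sum = 0.020689 ms.
Processing at 2 router(s): 2 × 2.5 ms = 5 ms.
End-to-end = 7.28 ms.

7.28 ms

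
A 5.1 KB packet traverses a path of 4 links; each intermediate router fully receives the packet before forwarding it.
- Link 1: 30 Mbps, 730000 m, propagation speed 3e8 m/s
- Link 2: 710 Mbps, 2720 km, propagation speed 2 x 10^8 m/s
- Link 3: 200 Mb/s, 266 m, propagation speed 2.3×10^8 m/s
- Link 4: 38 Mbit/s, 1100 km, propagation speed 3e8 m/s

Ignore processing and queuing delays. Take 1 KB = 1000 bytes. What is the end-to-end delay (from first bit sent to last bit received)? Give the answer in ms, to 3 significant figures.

22.4 ms

L = 40800 bits.
Transmission delays (L/R per hop): 1.36, 0.0574648, 0.204, 1.07368 ms; sum = 2.69515 ms.
Propagation delays (d/s per hop): 2.43333, 13.6, 0.00115652, 3.66667 ms; sum = 19.7012 ms.
End-to-end = 22.4 ms.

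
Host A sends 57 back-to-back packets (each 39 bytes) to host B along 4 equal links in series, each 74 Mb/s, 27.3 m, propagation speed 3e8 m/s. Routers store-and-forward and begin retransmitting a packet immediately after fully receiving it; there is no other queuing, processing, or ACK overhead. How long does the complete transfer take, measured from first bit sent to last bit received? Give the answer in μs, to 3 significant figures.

Per-hop transmission t_tx = L/R = 312/74000000 = 4.21622 μs.
Per-hop propagation t_prop = 27.3/300000000 = 0.091 μs.
Pipeline fill: first packet needs 4·t_tx to clear all hops; remaining 56 packets each add one t_tx.
Total = (4+57-1)·t_tx + 4·t_prop = 60·4.21622 + 4·0.091 = 253 μs.

253 μs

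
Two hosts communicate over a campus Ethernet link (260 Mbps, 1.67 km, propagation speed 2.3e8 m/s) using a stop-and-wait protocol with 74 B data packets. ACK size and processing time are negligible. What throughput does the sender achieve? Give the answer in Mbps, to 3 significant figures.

t_tx = L/R = 592/260000000 = 2.27692e-06 s.
t_prop = 1670/2.3e+08 = 7.26087e-06 s; RTT = 1.45217e-05 s.
Cycle = t_tx + RTT = 1.67987e-05 s.
Throughput = L / cycle = 592 / 1.67987e-05 = 35.2 Mbps.

35.2 Mbps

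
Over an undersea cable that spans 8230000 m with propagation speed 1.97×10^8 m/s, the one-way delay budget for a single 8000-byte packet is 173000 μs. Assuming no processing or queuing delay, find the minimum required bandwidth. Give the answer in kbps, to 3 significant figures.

L = 64000 bits.
Propagation delay = 8230000 / 197000000 = 41776.6 μs.
Transmission budget = 173000 − 41776.6 = 131223 μs.
R ≥ L / t_tx = 64000 bits / 0.131223 s = 488 kbps.

488 kbps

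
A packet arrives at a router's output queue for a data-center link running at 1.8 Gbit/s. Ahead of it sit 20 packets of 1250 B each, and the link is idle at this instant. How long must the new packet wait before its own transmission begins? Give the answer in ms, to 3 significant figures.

Each queued packet: L/R = 10000/1800000000 = 0.00555556 ms.
20 queued → 0.111111 ms.
Queuing delay = 0.111 ms.

0.111 ms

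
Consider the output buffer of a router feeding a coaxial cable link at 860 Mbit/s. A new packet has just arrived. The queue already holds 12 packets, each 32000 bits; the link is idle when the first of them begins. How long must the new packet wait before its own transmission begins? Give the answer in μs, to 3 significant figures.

447 μs

Each queued packet: L/R = 32000/860000000 = 37.2093 μs.
12 queued → 446.512 μs.
Queuing delay = 447 μs.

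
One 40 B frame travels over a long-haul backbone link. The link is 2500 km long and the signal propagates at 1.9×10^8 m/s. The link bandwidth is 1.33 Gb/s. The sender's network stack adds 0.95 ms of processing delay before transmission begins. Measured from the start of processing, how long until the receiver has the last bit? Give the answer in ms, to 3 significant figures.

14.1 ms

L = 40 × 8 = 320 bits.
Transmission delay = L/R = 320 / 1330000000 = 0.000240602 ms.
Propagation delay = d/s = 2500000 m / 190000000 m/s = 13.1579 ms.
Plus processing delay 0.95 ms = 0.95 ms.
Total = 14.1 ms.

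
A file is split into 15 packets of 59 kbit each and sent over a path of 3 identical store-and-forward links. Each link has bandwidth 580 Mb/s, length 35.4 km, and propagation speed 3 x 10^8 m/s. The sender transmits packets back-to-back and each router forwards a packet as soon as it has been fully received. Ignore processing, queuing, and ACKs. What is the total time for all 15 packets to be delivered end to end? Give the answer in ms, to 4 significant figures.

2.083 ms

Per-hop transmission t_tx = L/R = 59000/580000000 = 0.101724 ms.
Per-hop propagation t_prop = 35400/300000000 = 0.118 ms.
Pipeline fill: first packet needs 3·t_tx to clear all hops; remaining 14 packets each add one t_tx.
Total = (3+15-1)·t_tx + 3·t_prop = 17·0.101724 + 3·0.118 = 2.083 ms.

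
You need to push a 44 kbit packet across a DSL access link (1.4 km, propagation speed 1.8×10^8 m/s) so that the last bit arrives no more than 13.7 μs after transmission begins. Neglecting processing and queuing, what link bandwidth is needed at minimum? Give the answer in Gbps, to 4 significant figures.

Propagation delay = 1400 / 180000000 = 7.77778 μs.
Transmission budget = 13.7 − 7.77778 = 5.92222 μs.
R ≥ L / t_tx = 44000 bits / 5.92222e-06 s = 7.430 Gbps.

7.430 Gbps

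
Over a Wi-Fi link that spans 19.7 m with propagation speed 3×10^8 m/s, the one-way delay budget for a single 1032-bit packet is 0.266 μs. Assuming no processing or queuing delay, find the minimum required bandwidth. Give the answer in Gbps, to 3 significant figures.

5.15 Gbps

Propagation delay = 19.7 / 300000000 = 0.0656667 μs.
Transmission budget = 0.266 − 0.0656667 = 0.200333 μs.
R ≥ L / t_tx = 1032 bits / 2.00333e-07 s = 5.15 Gbps.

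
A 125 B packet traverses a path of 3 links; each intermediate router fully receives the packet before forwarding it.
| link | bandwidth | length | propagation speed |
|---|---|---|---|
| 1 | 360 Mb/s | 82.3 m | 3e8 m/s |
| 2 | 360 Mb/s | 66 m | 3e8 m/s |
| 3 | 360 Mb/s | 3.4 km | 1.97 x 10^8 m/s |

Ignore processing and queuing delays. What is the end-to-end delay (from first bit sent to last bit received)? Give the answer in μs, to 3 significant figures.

L = 125 × 8 = 1000 bits.
Transmission delay per hop = L/R = 1000/360000000 = 2.77778 μs; 3 hops → 8.33333 μs.
Propagation delays (d/s per hop): 0.274333, 0.22, 17.2589 μs; sum = 17.7532 μs.
End-to-end = 26.1 μs.

26.1 μs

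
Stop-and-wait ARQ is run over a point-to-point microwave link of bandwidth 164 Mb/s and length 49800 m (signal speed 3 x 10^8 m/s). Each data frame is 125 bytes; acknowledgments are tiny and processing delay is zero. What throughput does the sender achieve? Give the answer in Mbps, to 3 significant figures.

2.96 Mbps

t_tx = L/R = 1000/164000000 = 6.09756e-06 s.
t_prop = 49800/300000000 = 0.000166 s; RTT = 0.000332 s.
Cycle = t_tx + RTT = 0.000338098 s.
Throughput = L / cycle = 1000 / 0.000338098 = 2.96 Mbps.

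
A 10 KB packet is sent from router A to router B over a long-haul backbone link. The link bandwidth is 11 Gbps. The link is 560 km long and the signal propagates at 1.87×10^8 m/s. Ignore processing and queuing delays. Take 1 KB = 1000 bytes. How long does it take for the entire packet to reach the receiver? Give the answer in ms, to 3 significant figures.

L = 80000 bits.
Transmission delay = L/R = 80000 / 11000000000 = 0.00727273 ms.
Propagation delay = d/s = 560000 m / 187000000 m/s = 2.99465 ms.
Total = 3.00 ms.

3.00 ms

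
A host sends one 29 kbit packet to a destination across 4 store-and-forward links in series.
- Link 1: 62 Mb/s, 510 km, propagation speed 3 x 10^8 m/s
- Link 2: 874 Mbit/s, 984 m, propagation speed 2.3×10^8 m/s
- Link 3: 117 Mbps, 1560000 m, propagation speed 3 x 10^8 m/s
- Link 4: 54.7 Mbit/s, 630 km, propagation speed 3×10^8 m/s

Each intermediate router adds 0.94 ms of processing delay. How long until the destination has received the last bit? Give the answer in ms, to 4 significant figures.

L = 29000 bits.
Transmission delays (L/R per hop): 0.467742, 0.0331808, 0.247863, 0.530165 ms; sum = 1.27895 ms.
Propagation delays (d/s per hop): 1.7, 0.00427826, 5.2, 2.1 ms; sum = 9.00428 ms.
Processing at 3 router(s): 3 × 0.94 ms = 2.82 ms.
End-to-end = 13.10 ms.

13.10 ms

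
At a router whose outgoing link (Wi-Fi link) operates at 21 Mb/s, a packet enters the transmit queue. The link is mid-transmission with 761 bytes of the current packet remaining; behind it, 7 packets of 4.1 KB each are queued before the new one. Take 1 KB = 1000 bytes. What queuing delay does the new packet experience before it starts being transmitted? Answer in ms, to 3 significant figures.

11.2 ms

Each queued packet: L/R = 32800/21000000 = 1.5619 ms.
7 queued → 10.9333 ms.
Plus remaining 6088 bits of current packet: 0.289905 ms.
Queuing delay = 11.2 ms.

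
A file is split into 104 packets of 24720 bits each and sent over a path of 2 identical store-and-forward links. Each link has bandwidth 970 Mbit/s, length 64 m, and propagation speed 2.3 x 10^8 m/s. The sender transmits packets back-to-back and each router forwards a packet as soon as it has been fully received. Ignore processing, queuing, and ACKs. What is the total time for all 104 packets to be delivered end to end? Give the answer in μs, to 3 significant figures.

Per-hop transmission t_tx = L/R = 24720/970000000 = 25.4845 μs.
Per-hop propagation t_prop = 64/2.3e+08 = 0.278261 μs.
Pipeline fill: first packet needs 2·t_tx to clear all hops; remaining 103 packets each add one t_tx.
Total = (2+104-1)·t_tx + 2·t_prop = 105·25.4845 + 2·0.278261 = 2680 μs.

2680 μs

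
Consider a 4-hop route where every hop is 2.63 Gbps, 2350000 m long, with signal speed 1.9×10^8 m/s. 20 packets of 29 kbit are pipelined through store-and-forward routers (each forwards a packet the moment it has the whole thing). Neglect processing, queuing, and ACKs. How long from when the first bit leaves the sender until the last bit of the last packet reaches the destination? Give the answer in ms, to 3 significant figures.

Per-hop transmission t_tx = L/R = 29000/2630000000 = 0.0110266 ms.
Per-hop propagation t_prop = 2350000/190000000 = 12.3684 ms.
Pipeline fill: first packet needs 4·t_tx to clear all hops; remaining 19 packets each add one t_tx.
Total = (4+20-1)·t_tx + 4·t_prop = 23·0.0110266 + 4·12.3684 = 49.7 ms.

49.7 ms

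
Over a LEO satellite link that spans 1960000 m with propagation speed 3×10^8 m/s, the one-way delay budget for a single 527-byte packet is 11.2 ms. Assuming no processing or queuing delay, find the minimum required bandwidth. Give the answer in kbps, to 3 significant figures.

903 kbps

L = 4216 bits.
Propagation delay = 1960000 / 300000000 = 6.53333 ms.
Transmission budget = 11.2 − 6.53333 = 4.66667 ms.
R ≥ L / t_tx = 4216 bits / 0.00466667 s = 903 kbps.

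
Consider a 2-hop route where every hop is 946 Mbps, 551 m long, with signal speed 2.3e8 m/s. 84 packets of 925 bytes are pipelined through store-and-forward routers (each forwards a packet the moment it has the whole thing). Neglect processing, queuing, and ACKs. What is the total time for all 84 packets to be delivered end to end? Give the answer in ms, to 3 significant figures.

Per-hop transmission t_tx = L/R = 7400/946000000 = 0.00782241 ms.
Per-hop propagation t_prop = 551/2.3e+08 = 0.00239565 ms.
Pipeline fill: first packet needs 2·t_tx to clear all hops; remaining 83 packets each add one t_tx.
Total = (2+84-1)·t_tx + 2·t_prop = 85·0.00782241 + 2·0.00239565 = 0.670 ms.

0.670 ms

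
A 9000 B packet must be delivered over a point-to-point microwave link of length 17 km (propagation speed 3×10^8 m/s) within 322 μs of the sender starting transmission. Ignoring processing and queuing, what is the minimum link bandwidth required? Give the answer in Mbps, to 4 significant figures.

L = 72000 bits.
Propagation delay = 17000 / 300000000 = 56.6667 μs.
Transmission budget = 322 − 56.6667 = 265.333 μs.
R ≥ L / t_tx = 72000 bits / 0.000265333 s = 271.4 Mbps.

271.4 Mbps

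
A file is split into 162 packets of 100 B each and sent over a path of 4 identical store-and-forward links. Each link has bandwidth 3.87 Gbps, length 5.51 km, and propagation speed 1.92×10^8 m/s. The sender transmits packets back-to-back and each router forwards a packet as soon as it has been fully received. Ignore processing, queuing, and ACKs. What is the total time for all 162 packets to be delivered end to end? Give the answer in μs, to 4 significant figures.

Per-hop transmission t_tx = L/R = 800/3870000000 = 0.206718 μs.
Per-hop propagation t_prop = 5510/192000000 = 28.6979 μs.
Pipeline fill: first packet needs 4·t_tx to clear all hops; remaining 161 packets each add one t_tx.
Total = (4+162-1)·t_tx + 4·t_prop = 165·0.206718 + 4·28.6979 = 148.9 μs.

148.9 μs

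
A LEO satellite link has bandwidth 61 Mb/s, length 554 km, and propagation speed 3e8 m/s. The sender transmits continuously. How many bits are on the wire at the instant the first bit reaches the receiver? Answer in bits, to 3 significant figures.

113000 bits

Propagation delay = 554000 / 300000000 = 0.00184667 s.
BDP = R × t_prop = 61000000 × 0.00184667 = 112647 bits.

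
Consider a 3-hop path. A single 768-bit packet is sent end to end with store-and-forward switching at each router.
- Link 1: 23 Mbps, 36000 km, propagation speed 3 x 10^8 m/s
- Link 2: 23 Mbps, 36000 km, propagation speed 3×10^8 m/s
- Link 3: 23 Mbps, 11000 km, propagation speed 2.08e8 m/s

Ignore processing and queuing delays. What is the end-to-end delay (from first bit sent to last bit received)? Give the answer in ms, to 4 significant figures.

293.0 ms

Transmission delay per hop = L/R = 768/23000000 = 0.0333913 ms; 3 hops → 0.100174 ms.
Propagation delays (d/s per hop): 120, 120, 52.8846 ms; sum = 292.885 ms.
End-to-end = 293.0 ms.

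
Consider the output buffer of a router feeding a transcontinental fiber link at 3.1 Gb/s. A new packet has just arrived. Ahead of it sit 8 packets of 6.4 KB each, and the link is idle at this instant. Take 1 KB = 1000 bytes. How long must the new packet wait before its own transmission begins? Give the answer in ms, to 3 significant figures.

Each queued packet: L/R = 51200/3100000000 = 0.0165161 ms.
8 queued → 0.132129 ms.
Queuing delay = 0.132 ms.

0.132 ms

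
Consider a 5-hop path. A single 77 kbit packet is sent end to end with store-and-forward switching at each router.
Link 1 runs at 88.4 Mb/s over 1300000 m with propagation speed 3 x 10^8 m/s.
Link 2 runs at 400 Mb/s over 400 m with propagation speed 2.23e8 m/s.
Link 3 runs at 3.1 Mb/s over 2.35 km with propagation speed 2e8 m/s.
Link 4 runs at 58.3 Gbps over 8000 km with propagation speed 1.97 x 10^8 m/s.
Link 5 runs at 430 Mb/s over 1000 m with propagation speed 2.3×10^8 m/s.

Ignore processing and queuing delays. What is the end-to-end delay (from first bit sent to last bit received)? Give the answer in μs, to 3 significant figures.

L = 77000 bits.
Transmission delays (L/R per hop): 871.041, 192.5, 24838.7, 1.32075, 179.07 μs; sum = 26082.6 μs.
Propagation delays (d/s per hop): 4333.33, 1.79372, 11.75, 40609.1, 4.34783 μs; sum = 44960.4 μs.
End-to-end = 71000 μs.

71000 μs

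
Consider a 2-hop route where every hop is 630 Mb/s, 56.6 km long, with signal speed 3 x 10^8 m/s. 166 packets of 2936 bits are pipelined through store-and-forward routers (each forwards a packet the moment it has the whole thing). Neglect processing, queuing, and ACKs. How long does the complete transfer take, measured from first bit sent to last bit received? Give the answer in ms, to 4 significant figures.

Per-hop transmission t_tx = L/R = 2936/630000000 = 0.00466032 ms.
Per-hop propagation t_prop = 56600/300000000 = 0.188667 ms.
Pipeline fill: first packet needs 2·t_tx to clear all hops; remaining 165 packets each add one t_tx.
Total = (2+166-1)·t_tx + 2·t_prop = 167·0.00466032 + 2·0.188667 = 1.156 ms.

1.156 ms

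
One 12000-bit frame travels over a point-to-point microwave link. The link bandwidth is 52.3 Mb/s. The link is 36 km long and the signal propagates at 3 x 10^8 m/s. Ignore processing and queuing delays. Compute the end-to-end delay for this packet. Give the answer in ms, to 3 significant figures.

0.349 ms

Transmission delay = L/R = 12000 / 52300000 = 0.229446 ms.
Propagation delay = d/s = 36000 m / 300000000 m/s = 0.12 ms.
Total = 0.349 ms.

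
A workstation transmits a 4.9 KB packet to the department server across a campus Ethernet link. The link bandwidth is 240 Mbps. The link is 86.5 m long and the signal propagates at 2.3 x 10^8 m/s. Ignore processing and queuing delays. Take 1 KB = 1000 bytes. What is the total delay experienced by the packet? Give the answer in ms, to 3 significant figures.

L = 39200 bits.
Transmission delay = L/R = 39200 / 240000000 = 0.163333 ms.
Propagation delay = d/s = 86.5 m / 2.3e+08 m/s = 0.000376087 ms.
Total = 0.164 ms.

0.164 ms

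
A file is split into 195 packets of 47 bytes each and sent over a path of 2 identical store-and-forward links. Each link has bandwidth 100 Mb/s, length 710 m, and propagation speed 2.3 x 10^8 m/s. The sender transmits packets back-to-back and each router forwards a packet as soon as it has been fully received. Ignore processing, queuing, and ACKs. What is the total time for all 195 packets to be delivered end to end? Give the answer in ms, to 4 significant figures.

Per-hop transmission t_tx = L/R = 376/100000000 = 0.00376 ms.
Per-hop propagation t_prop = 710/2.3e+08 = 0.00308696 ms.
Pipeline fill: first packet needs 2·t_tx to clear all hops; remaining 194 packets each add one t_tx.
Total = (2+195-1)·t_tx + 2·t_prop = 196·0.00376 + 2·0.00308696 = 0.7431 ms.

0.7431 ms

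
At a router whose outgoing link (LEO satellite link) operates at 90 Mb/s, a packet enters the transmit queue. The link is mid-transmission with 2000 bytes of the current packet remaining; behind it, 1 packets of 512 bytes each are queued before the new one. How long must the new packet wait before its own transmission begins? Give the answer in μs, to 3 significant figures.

Each queued packet: L/R = 4096/90000000 = 45.5111 μs.
1 queued → 45.5111 μs.
Plus remaining 16000 bits of current packet: 177.778 μs.
Queuing delay = 223 μs.

223 μs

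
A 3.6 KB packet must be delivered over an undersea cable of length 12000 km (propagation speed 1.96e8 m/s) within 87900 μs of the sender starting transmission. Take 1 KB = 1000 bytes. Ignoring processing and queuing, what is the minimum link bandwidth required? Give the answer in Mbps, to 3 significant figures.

1.08 Mbps

L = 28800 bits.
Propagation delay = 12000000 / 196000000 = 61224.5 μs.
Transmission budget = 87900 − 61224.5 = 26675.5 μs.
R ≥ L / t_tx = 28800 bits / 0.0266755 s = 1.08 Mbps.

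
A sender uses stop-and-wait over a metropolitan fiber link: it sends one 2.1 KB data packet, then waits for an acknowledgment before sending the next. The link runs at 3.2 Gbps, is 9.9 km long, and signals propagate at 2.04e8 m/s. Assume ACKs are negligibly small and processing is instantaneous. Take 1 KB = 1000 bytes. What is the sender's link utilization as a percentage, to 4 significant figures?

t_tx = L/R = 16800/3200000000 = 5.25e-06 s.
t_prop = 9900/204000000 = 4.85294e-05 s; RTT = 9.70588e-05 s.
Cycle = t_tx + RTT = 0.000102309 s.
Utilization = t_tx / cycle = 5.25e-06/0.000102309 = 5.132 %.

5.132 %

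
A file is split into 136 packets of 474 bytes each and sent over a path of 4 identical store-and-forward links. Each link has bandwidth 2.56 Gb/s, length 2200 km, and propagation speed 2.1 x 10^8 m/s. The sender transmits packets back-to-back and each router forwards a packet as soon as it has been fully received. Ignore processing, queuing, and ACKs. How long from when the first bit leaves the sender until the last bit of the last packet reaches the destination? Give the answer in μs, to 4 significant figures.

42110 μs

Per-hop transmission t_tx = L/R = 3792/2560000000 = 1.48125 μs.
Per-hop propagation t_prop = 2200000/210000000 = 10476.2 μs.
Pipeline fill: first packet needs 4·t_tx to clear all hops; remaining 135 packets each add one t_tx.
Total = (4+136-1)·t_tx + 4·t_prop = 139·1.48125 + 4·10476.2 = 42110 μs.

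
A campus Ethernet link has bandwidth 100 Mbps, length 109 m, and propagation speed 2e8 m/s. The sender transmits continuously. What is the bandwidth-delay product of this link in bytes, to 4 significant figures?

6.813 bytes

Propagation delay = 109 / 200000000 = 5.45e-07 s.
BDP = R × t_prop = 100000000 × 5.45e-07 = 54.5 bits.
In bytes: 54.5/8 = 6.813 bytes.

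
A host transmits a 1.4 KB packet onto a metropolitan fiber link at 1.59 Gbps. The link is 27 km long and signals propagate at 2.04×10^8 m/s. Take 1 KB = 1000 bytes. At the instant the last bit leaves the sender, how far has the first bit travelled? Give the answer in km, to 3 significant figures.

t_tx = L/R = 11200/1590000000 = 7.04403e-06 s.
Distance = s × t_tx = 204000000 × 7.04403e-06 = 1.44 km.

1.44 km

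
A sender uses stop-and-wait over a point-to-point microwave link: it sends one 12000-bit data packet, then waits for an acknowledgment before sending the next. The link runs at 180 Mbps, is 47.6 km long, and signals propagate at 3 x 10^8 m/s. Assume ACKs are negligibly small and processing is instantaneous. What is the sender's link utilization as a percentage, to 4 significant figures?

t_tx = L/R = 12000/180000000 = 6.66667e-05 s.
t_prop = 47600/300000000 = 0.000158667 s; RTT = 0.000317333 s.
Cycle = t_tx + RTT = 0.000384 s.
Utilization = t_tx / cycle = 6.66667e-05/0.000384 = 17.36 %.

17.36 %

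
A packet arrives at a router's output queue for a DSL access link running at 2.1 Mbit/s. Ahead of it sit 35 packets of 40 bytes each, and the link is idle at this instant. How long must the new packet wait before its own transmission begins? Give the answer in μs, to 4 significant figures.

Each queued packet: L/R = 320/2100000 = 152.381 μs.
35 queued → 5333.33 μs.
Queuing delay = 5333 μs.

5333 μs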